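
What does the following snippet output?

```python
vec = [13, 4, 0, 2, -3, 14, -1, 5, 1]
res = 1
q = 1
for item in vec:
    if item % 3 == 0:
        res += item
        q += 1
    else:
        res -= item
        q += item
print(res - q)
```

-81

item=13: not %3==0, res = 1-13 = -12; q=14
item=4: not %3==0, res = (-12)-4 = -16; q=18
item=0: %3==0, res = (-16)+0 = -16; q=19
item=2: not %3==0, res = (-16)-2 = -18; q=21
item=-3: %3==0, res = (-18)+(-3) = -21; q=22
item=14: not %3==0, res = (-21)-14 = -35; q=36
item=-1: not %3==0, res = (-35)-(-1) = -34; q=35
item=5: not %3==0, res = (-34)-5 = -39; q=40
item=1: not %3==0, res = (-39)-1 = -40; q=41
res-q = (-40)-41 = -81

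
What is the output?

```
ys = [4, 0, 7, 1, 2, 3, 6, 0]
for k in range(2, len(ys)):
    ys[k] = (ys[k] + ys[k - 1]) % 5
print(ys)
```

k=2: ys[2] = (7+0)%5 = 2 → [4, 0, 2, 1, 2, 3, 6, 0]
k=3: ys[3] = (1+2)%5 = 3 → [4, 0, 2, 3, 2, 3, 6, 0]
k=4: ys[4] = (2+3)%5 = 0 → [4, 0, 2, 3, 0, 3, 6, 0]
k=5: ys[5] = (3+0)%5 = 3 → [4, 0, 2, 3, 0, 3, 6, 0]
k=6: ys[6] = (6+3)%5 = 4 → [4, 0, 2, 3, 0, 3, 4, 0]
k=7: ys[7] = (0+4)%5 = 4 → [4, 0, 2, 3, 0, 3, 4, 4]

[4, 0, 2, 3, 0, 3, 4, 4]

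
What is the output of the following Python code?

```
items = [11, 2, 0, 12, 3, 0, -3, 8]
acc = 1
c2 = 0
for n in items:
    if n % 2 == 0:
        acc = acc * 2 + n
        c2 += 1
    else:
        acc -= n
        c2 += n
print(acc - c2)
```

-254

n=11: not even, acc = 1-11 = -10; c2=11
n=2: even, acc = (-10)*2+2 = -18; c2=12
n=0: even, acc = (-18)*2+0 = -36; c2=13
n=12: even, acc = (-36)*2+12 = -60; c2=14
n=3: not even, acc = (-60)-3 = -63; c2=17
n=0: even, acc = (-63)*2+0 = -126; c2=18
n=-3: not even, acc = (-126)-(-3) = -123; c2=15
n=8: even, acc = (-123)*2+8 = -238; c2=16
acc-c2 = (-238)-16 = -254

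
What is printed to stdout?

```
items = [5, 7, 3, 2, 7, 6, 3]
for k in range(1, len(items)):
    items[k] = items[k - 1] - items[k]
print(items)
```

k=1: items[1] = 5-7 = -2 → [5, -2, 3, 2, 7, 6, 3]
k=2: items[2] = (-2)-3 = -5 → [5, -2, -5, 2, 7, 6, 3]
k=3: items[3] = (-5)-2 = -7 → [5, -2, -5, -7, 7, 6, 3]
k=4: items[4] = (-7)-7 = -14 → [5, -2, -5, -7, -14, 6, 3]
k=5: items[5] = (-14)-6 = -20 → [5, -2, -5, -7, -14, -20, 3]
k=6: items[6] = (-20)-3 = -23 → [5, -2, -5, -7, -14, -20, -23]

[5, -2, -5, -7, -14, -20, -23]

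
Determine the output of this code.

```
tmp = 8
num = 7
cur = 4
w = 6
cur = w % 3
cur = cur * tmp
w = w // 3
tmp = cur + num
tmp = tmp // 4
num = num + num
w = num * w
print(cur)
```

0

cur = 6%3 = 0
cur = 0*8 = 0
w = 6//3 = 2
tmp = 0+7 = 7
tmp = 7//4 = 1
num = 7+7 = 14
w = 14*2 = 28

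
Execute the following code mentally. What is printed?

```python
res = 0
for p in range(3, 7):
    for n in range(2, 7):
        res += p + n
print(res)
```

p=3,n=2: res = 0+5 = 5
p=3,n=3: res = 5+6 = 11
p=3,n=4: res = 11+7 = 18
p=3,n=5: res = 18+8 = 26
p=3,n=6: res = 26+9 = 35
p=4,n=2: res = 35+6 = 41
p=4,n=3: res = 41+7 = 48
p=4,n=4: res = 48+8 = 56
p=4,n=5: res = 56+9 = 65
p=4,n=6: res = 65+10 = 75
p=5,n=2: res = 75+7 = 82
p=5,n=3: res = 82+8 = 90
p=5,n=4: res = 90+9 = 99
p=5,n=5: res = 99+10 = 109
p=5,n=6: res = 109+11 = 120
p=6,n=2: res = 120+8 = 128
p=6,n=3: res = 128+9 = 137
p=6,n=4: res = 137+10 = 147
p=6,n=5: res = 147+11 = 158
p=6,n=6: res = 158+12 = 170

170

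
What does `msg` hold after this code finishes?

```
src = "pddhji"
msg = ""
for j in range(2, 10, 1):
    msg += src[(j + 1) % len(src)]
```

'hjipddhj'

j=2: add src[3]='h' → 'h'
j=3: add src[4]='j' → 'hj'
j=4: add src[5]='i' → 'hji'
j=5: add src[0]='p' → 'hjip'
j=6: add src[1]='d' → 'hjipd'
j=7: add src[2]='d' → 'hjipdd'
j=8: add src[3]='h' → 'hjipddh'
j=9: add src[4]='j' → 'hjipddhj'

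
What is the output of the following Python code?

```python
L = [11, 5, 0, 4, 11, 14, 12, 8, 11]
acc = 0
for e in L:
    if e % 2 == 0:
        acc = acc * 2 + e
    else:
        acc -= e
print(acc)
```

e=11: not even, acc = 0-11 = -11
e=5: not even, acc = (-11)-5 = -16
e=0: even, acc = (-16)*2+0 = -32
e=4: even, acc = (-32)*2+4 = -60
e=11: not even, acc = (-60)-11 = -71
e=14: even, acc = (-71)*2+14 = -128
e=12: even, acc = (-128)*2+12 = -244
e=8: even, acc = (-244)*2+8 = -480
e=11: not even, acc = (-480)-11 = -491

-491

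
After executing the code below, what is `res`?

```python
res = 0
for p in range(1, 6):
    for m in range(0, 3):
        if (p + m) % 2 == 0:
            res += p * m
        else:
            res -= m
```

13

p=1,m=0: odd sum, res = 0-0 = 0
p=1,m=1: even sum, res = 0+1 = 1
p=1,m=2: odd sum, res = 1-2 = -1
p=2,m=0: even sum, res = (-1)+0 = -1
p=2,m=1: odd sum, res = (-1)-1 = -2
p=2,m=2: even sum, res = (-2)+4 = 2
p=3,m=0: odd sum, res = 2-0 = 2
p=3,m=1: even sum, res = 2+3 = 5
p=3,m=2: odd sum, res = 5-2 = 3
p=4,m=0: even sum, res = 3+0 = 3
p=4,m=1: odd sum, res = 3-1 = 2
p=4,m=2: even sum, res = 2+8 = 10
p=5,m=0: odd sum, res = 10-0 = 10
p=5,m=1: even sum, res = 10+5 = 15
p=5,m=2: odd sum, res = 15-2 = 13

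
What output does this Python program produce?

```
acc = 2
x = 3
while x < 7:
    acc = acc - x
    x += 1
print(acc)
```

x=3: acc = 2-3 = -1
x=4: acc = (-1)-4 = -5
x=5: acc = (-5)-5 = -10
x=6: acc = (-10)-6 = -16

-16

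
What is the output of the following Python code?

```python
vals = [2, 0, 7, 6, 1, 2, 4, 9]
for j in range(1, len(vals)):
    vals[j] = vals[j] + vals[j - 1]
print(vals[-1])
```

j=1: vals[1] = 0+2 = 2 → [2, 2, 7, 6, 1, 2, 4, 9]
j=2: vals[2] = 7+2 = 9 → [2, 2, 9, 6, 1, 2, 4, 9]
j=3: vals[3] = 6+9 = 15 → [2, 2, 9, 15, 1, 2, 4, 9]
j=4: vals[4] = 1+15 = 16 → [2, 2, 9, 15, 16, 2, 4, 9]
j=5: vals[5] = 2+16 = 18 → [2, 2, 9, 15, 16, 18, 4, 9]
j=6: vals[6] = 4+18 = 22 → [2, 2, 9, 15, 16, 18, 22, 9]
j=7: vals[7] = 9+22 = 31 → [2, 2, 9, 15, 16, 18, 22, 31]

31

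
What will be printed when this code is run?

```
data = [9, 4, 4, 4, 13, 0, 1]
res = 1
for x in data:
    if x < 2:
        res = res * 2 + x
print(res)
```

5

x=9: not <2
x=4: not <2
x=4: not <2
x=4: not <2
x=13: not <2
x=0: <2, res = 1*2+0 = 2
x=1: <2, res = 2*2+1 = 5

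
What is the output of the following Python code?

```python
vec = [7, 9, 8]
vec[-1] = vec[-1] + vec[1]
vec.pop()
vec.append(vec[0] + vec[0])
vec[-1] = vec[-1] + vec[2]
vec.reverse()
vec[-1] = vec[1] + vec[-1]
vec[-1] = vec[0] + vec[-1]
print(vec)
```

[28, 9, 44]

vec[-1] = vec[-1]+vec[1] = 8+9 = 17 → [7, 9, 17]
pop() removes 17 → [7, 9]
append vec[0]+vec[0] = 7+7 = 14 → [7, 9, 14]
vec[-1] = vec[-1]+vec[2] = 14+14 = 28 → [7, 9, 28]
reverse → [28, 9, 7]
vec[-1] = vec[1]+vec[-1] = 9+7 = 16 → [28, 9, 16]
vec[-1] = vec[0]+vec[-1] = 28+16 = 44 → [28, 9, 44]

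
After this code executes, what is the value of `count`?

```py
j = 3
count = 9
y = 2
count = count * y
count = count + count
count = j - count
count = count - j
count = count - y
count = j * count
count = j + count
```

count = 9*2 = 18
count = 18+18 = 36
count = 3-36 = -33
count = (-33)-3 = -36
count = (-36)-2 = -38
count = 3*(-38) = -114
count = 3+(-114) = -111

-111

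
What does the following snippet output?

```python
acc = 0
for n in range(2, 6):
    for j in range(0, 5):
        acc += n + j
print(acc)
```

n=2,j=0: acc = 0+2 = 2
n=2,j=1: acc = 2+3 = 5
n=2,j=2: acc = 5+4 = 9
n=2,j=3: acc = 9+5 = 14
n=2,j=4: acc = 14+6 = 20
n=3,j=0: acc = 20+3 = 23
n=3,j=1: acc = 23+4 = 27
n=3,j=2: acc = 27+5 = 32
n=3,j=3: acc = 32+6 = 38
n=3,j=4: acc = 38+7 = 45
n=4,j=0: acc = 45+4 = 49
n=4,j=1: acc = 49+5 = 54
n=4,j=2: acc = 54+6 = 60
n=4,j=3: acc = 60+7 = 67
n=4,j=4: acc = 67+8 = 75
n=5,j=0: acc = 75+5 = 80
n=5,j=1: acc = 80+6 = 86
n=5,j=2: acc = 86+7 = 93
n=5,j=3: acc = 93+8 = 101
n=5,j=4: acc = 101+9 = 110

110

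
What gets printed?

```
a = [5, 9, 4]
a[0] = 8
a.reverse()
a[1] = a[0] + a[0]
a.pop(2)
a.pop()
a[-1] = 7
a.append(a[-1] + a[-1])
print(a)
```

[7, 14]

a[0] = 8 → [8, 9, 4]
reverse → [4, 9, 8]
a[1] = a[0]+a[0] = 4+4 = 8 → [4, 8, 8]
pop(2) removes 8 → [4, 8]
pop() removes 8 → [4]
a[-1] = 7 → [7]
append a[-1]+a[-1] = 7+7 = 14 → [7, 14]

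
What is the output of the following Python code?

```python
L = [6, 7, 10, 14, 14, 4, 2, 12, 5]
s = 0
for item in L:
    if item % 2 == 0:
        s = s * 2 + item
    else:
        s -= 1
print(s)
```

1007

item=6: even, s = 0*2+6 = 6
item=7: not even, s = 6-1 = 5
item=10: even, s = 5*2+10 = 20
item=14: even, s = 20*2+14 = 54
item=14: even, s = 54*2+14 = 122
item=4: even, s = 122*2+4 = 248
item=2: even, s = 248*2+2 = 498
item=12: even, s = 498*2+12 = 1008
item=5: not even, s = 1008-1 = 1007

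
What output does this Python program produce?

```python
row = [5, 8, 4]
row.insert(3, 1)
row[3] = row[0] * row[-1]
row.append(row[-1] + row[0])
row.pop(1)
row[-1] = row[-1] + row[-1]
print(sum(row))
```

34

insert 1 at 3 → [5, 8, 4, 1]
row[3] = row[0]*row[-1] = 5*1 = 5 → [5, 8, 4, 5]
append row[-1]+row[0] = 5+5 = 10 → [5, 8, 4, 5, 10]
pop(1) removes 8 → [5, 4, 5, 10]
row[-1] = row[-1]+row[-1] = 10+10 = 20 → [5, 4, 5, 20]
sum = 34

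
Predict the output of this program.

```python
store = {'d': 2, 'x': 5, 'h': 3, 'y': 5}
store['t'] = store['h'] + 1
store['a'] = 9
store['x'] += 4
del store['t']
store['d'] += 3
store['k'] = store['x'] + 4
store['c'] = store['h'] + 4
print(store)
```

{'d': 5, 'x': 9, 'h': 3, 'y': 5, 'a': 9, 'k': 13, 'c': 7}

store['t'] = store['h']+1 = 4 → {'d': 2, 'x': 5, 'h': 3, 'y': 5, 't': 4}
store['a'] = 9 → {'d': 2, 'x': 5, 'h': 3, 'y': 5, 't': 4, 'a': 9}
store['x'] = 5+4 = 9 → {'d': 2, 'x': 9, 'h': 3, 'y': 5, 't': 4, 'a': 9}
del 't' → {'d': 2, 'x': 9, 'h': 3, 'y': 5, 'a': 9}
store['d'] = 2+3 = 5 → {'d': 5, 'x': 9, 'h': 3, 'y': 5, 'a': 9}
store['k'] = store['x']+4 = 13 → {'d': 5, 'x': 9, 'h': 3, 'y': 5, 'a': 9, 'k': 13}
store['c'] = store['h']+4 = 7 → {'d': 5, 'x': 9, 'h': 3, 'y': 5, 'a': 9, 'k': 13, 'c': 7}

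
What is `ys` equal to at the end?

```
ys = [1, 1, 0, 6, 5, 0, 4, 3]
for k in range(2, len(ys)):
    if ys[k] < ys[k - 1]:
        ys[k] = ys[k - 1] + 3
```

[1, 1, 4, 6, 9, 12, 15, 18]

k=2: 0<1, ys[2] = 1+3 = 4 → [1, 1, 4, 6, 5, 0, 4, 3]
k=3: 6>=4, unchanged → [1, 1, 4, 6, 5, 0, 4, 3]
k=4: 5<6, ys[4] = 6+3 = 9 → [1, 1, 4, 6, 9, 0, 4, 3]
k=5: 0<9, ys[5] = 9+3 = 12 → [1, 1, 4, 6, 9, 12, 4, 3]
k=6: 4<12, ys[6] = 12+3 = 15 → [1, 1, 4, 6, 9, 12, 15, 3]
k=7: 3<15, ys[7] = 15+3 = 18 → [1, 1, 4, 6, 9, 12, 15, 18]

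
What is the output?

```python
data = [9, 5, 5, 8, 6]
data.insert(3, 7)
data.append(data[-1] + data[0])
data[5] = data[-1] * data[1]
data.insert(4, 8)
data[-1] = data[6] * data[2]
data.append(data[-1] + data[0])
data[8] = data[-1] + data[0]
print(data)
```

insert 7 at 3 → [9, 5, 5, 7, 8, 6]
append data[-1]+data[0] = 6+9 = 15 → [9, 5, 5, 7, 8, 6, 15]
data[5] = data[-1]*data[1] = 15*5 = 75 → [9, 5, 5, 7, 8, 75, 15]
insert 8 at 4 → [9, 5, 5, 7, 8, 8, 75, 15]
data[-1] = data[6]*data[2] = 75*5 = 375 → [9, 5, 5, 7, 8, 8, 75, 375]
append data[-1]+data[0] = 375+9 = 384 → [9, 5, 5, 7, 8, 8, 75, 375, 384]
data[8] = data[-1]+data[0] = 384+9 = 393 → [9, 5, 5, 7, 8, 8, 75, 375, 393]

[9, 5, 5, 7, 8, 8, 75, 375, 393]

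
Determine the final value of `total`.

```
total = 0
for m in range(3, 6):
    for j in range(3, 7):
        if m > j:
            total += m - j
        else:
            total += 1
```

m=3,j=3: not 3>3, total = 0+1 = 1
m=3,j=4: not 3>4, total = 1+1 = 2
m=3,j=5: not 3>5, total = 2+1 = 3
m=3,j=6: not 3>6, total = 3+1 = 4
m=4,j=3: 4>3, total = 4+1 = 5
m=4,j=4: not 4>4, total = 5+1 = 6
m=4,j=5: not 4>5, total = 6+1 = 7
m=4,j=6: not 4>6, total = 7+1 = 8
m=5,j=3: 5>3, total = 8+2 = 10
m=5,j=4: 5>4, total = 10+1 = 11
m=5,j=5: not 5>5, total = 11+1 = 12
m=5,j=6: not 5>6, total = 12+1 = 13

13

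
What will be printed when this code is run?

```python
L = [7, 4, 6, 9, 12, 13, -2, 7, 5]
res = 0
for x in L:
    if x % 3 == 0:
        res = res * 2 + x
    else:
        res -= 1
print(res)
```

x=7: not %3==0, res = 0-1 = -1
x=4: not %3==0, res = (-1)-1 = -2
x=6: %3==0, res = (-2)*2+6 = 2
x=9: %3==0, res = 2*2+9 = 13
x=12: %3==0, res = 13*2+12 = 38
x=13: not %3==0, res = 38-1 = 37
x=-2: not %3==0, res = 37-1 = 36
x=7: not %3==0, res = 36-1 = 35
x=5: not %3==0, res = 35-1 = 34

34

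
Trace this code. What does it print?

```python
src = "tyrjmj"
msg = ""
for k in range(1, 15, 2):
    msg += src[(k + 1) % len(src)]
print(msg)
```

k=1: add src[2]='r' → 'r'
k=3: add src[4]='m' → 'rm'
k=5: add src[0]='t' → 'rmt'
k=7: add src[2]='r' → 'rmtr'
k=9: add src[4]='m' → 'rmtrm'
k=11: add src[0]='t' → 'rmtrmt'
k=13: add src[2]='r' → 'rmtrmtr'

rmtrmtr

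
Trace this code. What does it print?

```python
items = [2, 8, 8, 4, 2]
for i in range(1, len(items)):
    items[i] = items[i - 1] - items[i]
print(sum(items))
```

-56

i=1: items[1] = 2-8 = -6 → [2, -6, 8, 4, 2]
i=2: items[2] = (-6)-8 = -14 → [2, -6, -14, 4, 2]
i=3: items[3] = (-14)-4 = -18 → [2, -6, -14, -18, 2]
i=4: items[4] = (-18)-2 = -20 → [2, -6, -14, -18, -20]
sum = -56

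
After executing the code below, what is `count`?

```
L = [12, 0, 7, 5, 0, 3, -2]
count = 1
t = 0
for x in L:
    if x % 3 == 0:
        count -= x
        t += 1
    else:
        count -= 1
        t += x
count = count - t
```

-31

x=12: %3==0, count = 1-12 = -11; t=1
x=0: %3==0, count = (-11)-0 = -11; t=2
x=7: not %3==0, count = (-11)-1 = -12; t=9
x=5: not %3==0, count = (-12)-1 = -13; t=14
x=0: %3==0, count = (-13)-0 = -13; t=15
x=3: %3==0, count = (-13)-3 = -16; t=16
x=-2: not %3==0, count = (-16)-1 = -17; t=14
count-t = (-17)-14 = -31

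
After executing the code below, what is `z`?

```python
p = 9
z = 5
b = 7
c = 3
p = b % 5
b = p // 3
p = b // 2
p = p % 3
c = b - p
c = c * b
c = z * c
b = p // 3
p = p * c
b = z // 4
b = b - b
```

p = 7%5 = 2
b = 2//3 = 0
p = 0//2 = 0
p = 0%3 = 0
c = 0-0 = 0
c = 0*0 = 0
c = 5*0 = 0
b = 0//3 = 0
p = 0*0 = 0
b = 5//4 = 1
b = 1-1 = 0

5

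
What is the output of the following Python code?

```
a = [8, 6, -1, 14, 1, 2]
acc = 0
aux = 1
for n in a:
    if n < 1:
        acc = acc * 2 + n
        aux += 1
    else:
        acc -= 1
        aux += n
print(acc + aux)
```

n=8: not <1, acc = 0-1 = -1; aux=9
n=6: not <1, acc = (-1)-1 = -2; aux=15
n=-1: <1, acc = (-2)*2+(-1) = -5; aux=16
n=14: not <1, acc = (-5)-1 = -6; aux=30
n=1: not <1, acc = (-6)-1 = -7; aux=31
n=2: not <1, acc = (-7)-1 = -8; aux=33
acc+aux = (-8)+33 = 25

25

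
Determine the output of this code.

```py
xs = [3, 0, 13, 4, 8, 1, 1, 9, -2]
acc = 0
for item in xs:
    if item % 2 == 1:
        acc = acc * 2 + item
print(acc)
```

167

item=3: odd, acc = 0*2+3 = 3
item=0: not odd
item=13: odd, acc = 3*2+13 = 19
item=4: not odd
item=8: not odd
item=1: odd, acc = 19*2+1 = 39
item=1: odd, acc = 39*2+1 = 79
item=9: odd, acc = 79*2+9 = 167
item=-2: not odd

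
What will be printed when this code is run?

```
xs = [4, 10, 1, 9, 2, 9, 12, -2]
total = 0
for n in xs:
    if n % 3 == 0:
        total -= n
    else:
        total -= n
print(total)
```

n=4: not %3==0, total = 0-4 = -4
n=10: not %3==0, total = (-4)-10 = -14
n=1: not %3==0, total = (-14)-1 = -15
n=9: %3==0, total = (-15)-9 = -24
n=2: not %3==0, total = (-24)-2 = -26
n=9: %3==0, total = (-26)-9 = -35
n=12: %3==0, total = (-35)-12 = -47
n=-2: not %3==0, total = (-47)-(-2) = -45

-45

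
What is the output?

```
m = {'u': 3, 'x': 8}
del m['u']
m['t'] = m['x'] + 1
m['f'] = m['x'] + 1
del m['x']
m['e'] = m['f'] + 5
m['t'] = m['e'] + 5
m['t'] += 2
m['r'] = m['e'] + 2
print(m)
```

del 'u' → {'x': 8}
m['t'] = m['x']+1 = 9 → {'x': 8, 't': 9}
m['f'] = m['x']+1 = 9 → {'x': 8, 't': 9, 'f': 9}
del 'x' → {'t': 9, 'f': 9}
m['e'] = m['f']+5 = 14 → {'t': 9, 'f': 9, 'e': 14}
m['t'] = m['e']+5 = 19 → {'t': 19, 'f': 9, 'e': 14}
m['t'] = 19+2 = 21 → {'t': 21, 'f': 9, 'e': 14}
m['r'] = m['e']+2 = 16 → {'t': 21, 'f': 9, 'e': 14, 'r': 16}

{'t': 21, 'f': 9, 'e': 14, 'r': 16}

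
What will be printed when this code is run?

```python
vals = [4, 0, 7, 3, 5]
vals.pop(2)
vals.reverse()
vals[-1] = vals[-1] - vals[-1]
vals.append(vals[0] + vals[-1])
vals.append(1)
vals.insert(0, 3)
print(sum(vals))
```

pop(2) removes 7 → [4, 0, 3, 5]
reverse → [5, 3, 0, 4]
vals[-1] = vals[-1]-vals[-1] = 4-4 = 0 → [5, 3, 0, 0]
append vals[0]+vals[-1] = 5+0 = 5 → [5, 3, 0, 0, 5]
append 1 → [5, 3, 0, 0, 5, 1]
insert 3 at 0 → [3, 5, 3, 0, 0, 5, 1]
sum = 17

17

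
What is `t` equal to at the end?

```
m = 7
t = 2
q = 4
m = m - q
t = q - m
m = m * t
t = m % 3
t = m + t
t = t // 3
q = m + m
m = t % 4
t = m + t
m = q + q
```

m = 7-4 = 3
t = 4-3 = 1
m = 3*1 = 3
t = 3%3 = 0
t = 3+0 = 3
t = 3//3 = 1
q = 3+3 = 6
m = 1%4 = 1
t = 1+1 = 2
m = 6+6 = 12

2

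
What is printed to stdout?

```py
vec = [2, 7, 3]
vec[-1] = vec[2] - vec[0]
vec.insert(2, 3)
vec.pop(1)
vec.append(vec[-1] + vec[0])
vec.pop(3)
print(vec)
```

[2, 3, 1]

vec[-1] = vec[2]-vec[0] = 3-2 = 1 → [2, 7, 1]
insert 3 at 2 → [2, 7, 3, 1]
pop(1) removes 7 → [2, 3, 1]
append vec[-1]+vec[0] = 1+2 = 3 → [2, 3, 1, 3]
pop(3) removes 3 → [2, 3, 1]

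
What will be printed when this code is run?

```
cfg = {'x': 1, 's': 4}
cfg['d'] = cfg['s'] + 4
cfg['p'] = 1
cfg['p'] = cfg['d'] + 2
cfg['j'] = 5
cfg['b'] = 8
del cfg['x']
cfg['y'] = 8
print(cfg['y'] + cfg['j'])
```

13

cfg['d'] = cfg['s']+4 = 8 → {'x': 1, 's': 4, 'd': 8}
cfg['p'] = 1 → {'x': 1, 's': 4, 'd': 8, 'p': 1}
cfg['p'] = cfg['d']+2 = 10 → {'x': 1, 's': 4, 'd': 8, 'p': 10}
cfg['j'] = 5 → {'x': 1, 's': 4, 'd': 8, 'p': 10, 'j': 5}
cfg['b'] = 8 → {'x': 1, 's': 4, 'd': 8, 'p': 10, 'j': 5, 'b': 8}
del 'x' → {'s': 4, 'd': 8, 'p': 10, 'j': 5, 'b': 8}
cfg['y'] = 8 → {'s': 4, 'd': 8, 'p': 10, 'j': 5, 'b': 8, 'y': 8}
cfg['y']+cfg['j'] = 8+5 = 13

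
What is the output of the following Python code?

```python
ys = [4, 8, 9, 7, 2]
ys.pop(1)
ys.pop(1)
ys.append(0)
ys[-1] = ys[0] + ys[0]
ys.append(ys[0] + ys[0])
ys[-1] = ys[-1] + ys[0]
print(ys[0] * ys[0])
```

pop(1) removes 8 → [4, 9, 7, 2]
pop(1) removes 9 → [4, 7, 2]
append 0 → [4, 7, 2, 0]
ys[-1] = ys[0]+ys[0] = 4+4 = 8 → [4, 7, 2, 8]
append ys[0]+ys[0] = 4+4 = 8 → [4, 7, 2, 8, 8]
ys[-1] = ys[-1]+ys[0] = 8+4 = 12 → [4, 7, 2, 8, 12]
ys[0]*ys[0] = 4*4 = 16

16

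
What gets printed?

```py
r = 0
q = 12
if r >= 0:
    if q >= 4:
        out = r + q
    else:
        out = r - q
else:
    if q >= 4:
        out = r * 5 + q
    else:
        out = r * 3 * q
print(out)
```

r=0, q=12
r >= 0 is True; q >= 4 is True
→ out = r + q = 12

12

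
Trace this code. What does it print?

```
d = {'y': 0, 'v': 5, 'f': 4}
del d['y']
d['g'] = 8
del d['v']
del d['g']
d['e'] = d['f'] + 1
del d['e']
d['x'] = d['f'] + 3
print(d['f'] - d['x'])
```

del 'y' → {'v': 5, 'f': 4}
d['g'] = 8 → {'v': 5, 'f': 4, 'g': 8}
del 'v' → {'f': 4, 'g': 8}
del 'g' → {'f': 4}
d['e'] = d['f']+1 = 5 → {'f': 4, 'e': 5}
del 'e' → {'f': 4}
d['x'] = d['f']+3 = 7 → {'f': 4, 'x': 7}
d['f']-d['x'] = 4-7 = -3

-3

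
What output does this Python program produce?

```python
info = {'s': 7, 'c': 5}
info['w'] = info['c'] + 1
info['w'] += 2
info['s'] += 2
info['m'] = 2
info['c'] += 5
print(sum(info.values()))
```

info['w'] = info['c']+1 = 6 → {'s': 7, 'c': 5, 'w': 6}
info['w'] = 6+2 = 8 → {'s': 7, 'c': 5, 'w': 8}
info['s'] = 7+2 = 9 → {'s': 9, 'c': 5, 'w': 8}
info['m'] = 2 → {'s': 9, 'c': 5, 'w': 8, 'm': 2}
info['c'] = 5+5 = 10 → {'s': 9, 'c': 10, 'w': 8, 'm': 2}
sum of values = 29

29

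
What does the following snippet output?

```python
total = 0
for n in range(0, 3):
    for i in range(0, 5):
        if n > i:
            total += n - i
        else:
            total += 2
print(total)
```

n=0,i=0: not 0>0, total = 0+2 = 2
n=0,i=1: not 0>1, total = 2+2 = 4
n=0,i=2: not 0>2, total = 4+2 = 6
n=0,i=3: not 0>3, total = 6+2 = 8
n=0,i=4: not 0>4, total = 8+2 = 10
n=1,i=0: 1>0, total = 10+1 = 11
n=1,i=1: not 1>1, total = 11+2 = 13
n=1,i=2: not 1>2, total = 13+2 = 15
n=1,i=3: not 1>3, total = 15+2 = 17
n=1,i=4: not 1>4, total = 17+2 = 19
n=2,i=0: 2>0, total = 19+2 = 21
n=2,i=1: 2>1, total = 21+1 = 22
n=2,i=2: not 2>2, total = 22+2 = 24
n=2,i=3: not 2>3, total = 24+2 = 26
n=2,i=4: not 2>4, total = 26+2 = 28

28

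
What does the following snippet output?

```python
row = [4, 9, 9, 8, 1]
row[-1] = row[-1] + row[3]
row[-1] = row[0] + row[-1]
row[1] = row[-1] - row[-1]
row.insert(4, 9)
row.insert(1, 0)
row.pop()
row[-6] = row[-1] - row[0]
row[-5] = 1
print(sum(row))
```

32

row[-1] = row[-1]+row[3] = 1+8 = 9 → [4, 9, 9, 8, 9]
row[-1] = row[0]+row[-1] = 4+9 = 13 → [4, 9, 9, 8, 13]
row[1] = row[-1]-row[-1] = 13-13 = 0 → [4, 0, 9, 8, 13]
insert 9 at 4 → [4, 0, 9, 8, 9, 13]
insert 0 at 1 → [4, 0, 0, 9, 8, 9, 13]
pop() removes 13 → [4, 0, 0, 9, 8, 9]
row[-6] = row[-1]-row[0] = 9-4 = 5 → [5, 0, 0, 9, 8, 9]
row[-5] = 1 → [5, 1, 0, 9, 8, 9]
sum = 32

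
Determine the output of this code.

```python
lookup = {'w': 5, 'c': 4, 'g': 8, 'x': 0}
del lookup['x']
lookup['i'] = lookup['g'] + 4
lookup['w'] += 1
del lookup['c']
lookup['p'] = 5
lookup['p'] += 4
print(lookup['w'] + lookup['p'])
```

15

del 'x' → {'w': 5, 'c': 4, 'g': 8}
lookup['i'] = lookup['g']+4 = 12 → {'w': 5, 'c': 4, 'g': 8, 'i': 12}
lookup['w'] = 5+1 = 6 → {'w': 6, 'c': 4, 'g': 8, 'i': 12}
del 'c' → {'w': 6, 'g': 8, 'i': 12}
lookup['p'] = 5 → {'w': 6, 'g': 8, 'i': 12, 'p': 5}
lookup['p'] = 5+4 = 9 → {'w': 6, 'g': 8, 'i': 12, 'p': 9}
lookup['w']+lookup['p'] = 6+9 = 15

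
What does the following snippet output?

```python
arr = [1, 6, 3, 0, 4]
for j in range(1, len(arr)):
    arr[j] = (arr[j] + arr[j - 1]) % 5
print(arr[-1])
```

j=1: arr[1] = (6+1)%5 = 2 → [1, 2, 3, 0, 4]
j=2: arr[2] = (3+2)%5 = 0 → [1, 2, 0, 0, 4]
j=3: arr[3] = (0+0)%5 = 0 → [1, 2, 0, 0, 4]
j=4: arr[4] = (4+0)%5 = 4 → [1, 2, 0, 0, 4]

4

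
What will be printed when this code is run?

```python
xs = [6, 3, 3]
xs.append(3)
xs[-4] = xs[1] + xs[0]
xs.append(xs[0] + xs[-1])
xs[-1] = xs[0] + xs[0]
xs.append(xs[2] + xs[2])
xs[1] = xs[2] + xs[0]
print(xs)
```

[9, 12, 3, 3, 18, 6]

append 3 → [6, 3, 3, 3]
xs[-4] = xs[1]+xs[0] = 3+6 = 9 → [9, 3, 3, 3]
append xs[0]+xs[-1] = 9+3 = 12 → [9, 3, 3, 3, 12]
xs[-1] = xs[0]+xs[0] = 9+9 = 18 → [9, 3, 3, 3, 18]
append xs[2]+xs[2] = 3+3 = 6 → [9, 3, 3, 3, 18, 6]
xs[1] = xs[2]+xs[0] = 3+9 = 12 → [9, 12, 3, 3, 18, 6]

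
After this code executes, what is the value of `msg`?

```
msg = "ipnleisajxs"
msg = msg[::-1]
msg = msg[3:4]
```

reverse → 'sxjasielnpi'
slice [3:4] → 'a'

'a'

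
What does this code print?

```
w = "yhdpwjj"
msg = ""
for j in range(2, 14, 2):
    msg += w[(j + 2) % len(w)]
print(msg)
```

j=2: add w[4]='w' → 'w'
j=4: add w[6]='j' → 'wj'
j=6: add w[1]='h' → 'wjh'
j=8: add w[3]='p' → 'wjhp'
j=10: add w[5]='j' → 'wjhpj'
j=12: add w[0]='y' → 'wjhpjy'

wjhpjy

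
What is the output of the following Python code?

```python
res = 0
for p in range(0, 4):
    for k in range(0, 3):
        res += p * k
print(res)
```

18

p=0,k=0: res = 0+0 = 0
p=0,k=1: res = 0+0 = 0
p=0,k=2: res = 0+0 = 0
p=1,k=0: res = 0+0 = 0
p=1,k=1: res = 0+1 = 1
p=1,k=2: res = 1+2 = 3
p=2,k=0: res = 3+0 = 3
p=2,k=1: res = 3+2 = 5
p=2,k=2: res = 5+4 = 9
p=3,k=0: res = 9+0 = 9
p=3,k=1: res = 9+3 = 12
p=3,k=2: res = 12+6 = 18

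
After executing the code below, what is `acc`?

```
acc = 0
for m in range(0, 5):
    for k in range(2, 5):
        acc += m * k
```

90

m=0,k=2: acc = 0+0 = 0
m=0,k=3: acc = 0+0 = 0
m=0,k=4: acc = 0+0 = 0
m=1,k=2: acc = 0+2 = 2
m=1,k=3: acc = 2+3 = 5
m=1,k=4: acc = 5+4 = 9
m=2,k=2: acc = 9+4 = 13
m=2,k=3: acc = 13+6 = 19
m=2,k=4: acc = 19+8 = 27
m=3,k=2: acc = 27+6 = 33
m=3,k=3: acc = 33+9 = 42
m=3,k=4: acc = 42+12 = 54
m=4,k=2: acc = 54+8 = 62
m=4,k=3: acc = 62+12 = 74
m=4,k=4: acc = 74+16 = 90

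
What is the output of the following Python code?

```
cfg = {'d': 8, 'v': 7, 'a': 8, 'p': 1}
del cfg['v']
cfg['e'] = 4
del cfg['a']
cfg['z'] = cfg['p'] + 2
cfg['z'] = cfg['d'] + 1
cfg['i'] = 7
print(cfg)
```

del 'v' → {'d': 8, 'a': 8, 'p': 1}
cfg['e'] = 4 → {'d': 8, 'a': 8, 'p': 1, 'e': 4}
del 'a' → {'d': 8, 'p': 1, 'e': 4}
cfg['z'] = cfg['p']+2 = 3 → {'d': 8, 'p': 1, 'e': 4, 'z': 3}
cfg['z'] = cfg['d']+1 = 9 → {'d': 8, 'p': 1, 'e': 4, 'z': 9}
cfg['i'] = 7 → {'d': 8, 'p': 1, 'e': 4, 'z': 9, 'i': 7}

{'d': 8, 'p': 1, 'e': 4, 'z': 9, 'i': 7}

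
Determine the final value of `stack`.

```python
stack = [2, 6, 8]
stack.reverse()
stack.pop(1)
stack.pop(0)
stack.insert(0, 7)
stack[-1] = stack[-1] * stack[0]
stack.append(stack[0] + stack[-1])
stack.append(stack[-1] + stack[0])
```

[7, 14, 21, 28]

reverse → [8, 6, 2]
pop(1) removes 6 → [8, 2]
pop(0) removes 8 → [2]
insert 7 at 0 → [7, 2]
stack[-1] = stack[-1]*stack[0] = 2*7 = 14 → [7, 14]
append stack[0]+stack[-1] = 7+14 = 21 → [7, 14, 21]
append stack[-1]+stack[0] = 21+7 = 28 → [7, 14, 21, 28]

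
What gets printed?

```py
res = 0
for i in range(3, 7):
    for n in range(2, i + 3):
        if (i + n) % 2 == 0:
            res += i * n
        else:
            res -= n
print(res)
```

226

i=3,n=2: odd sum, res = 0-2 = -2
i=3,n=3: even sum, res = (-2)+9 = 7
i=3,n=4: odd sum, res = 7-4 = 3
i=3,n=5: even sum, res = 3+15 = 18
i=4,n=2: even sum, res = 18+8 = 26
i=4,n=3: odd sum, res = 26-3 = 23
i=4,n=4: even sum, res = 23+16 = 39
i=4,n=5: odd sum, res = 39-5 = 34
i=4,n=6: even sum, res = 34+24 = 58
i=5,n=2: odd sum, res = 58-2 = 56
i=5,n=3: even sum, res = 56+15 = 71
i=5,n=4: odd sum, res = 71-4 = 67
i=5,n=5: even sum, res = 67+25 = 92
i=5,n=6: odd sum, res = 92-6 = 86
i=5,n=7: even sum, res = 86+35 = 121
i=6,n=2: even sum, res = 121+12 = 133
i=6,n=3: odd sum, res = 133-3 = 130
i=6,n=4: even sum, res = 130+24 = 154
i=6,n=5: odd sum, res = 154-5 = 149
i=6,n=6: even sum, res = 149+36 = 185
i=6,n=7: odd sum, res = 185-7 = 178
i=6,n=8: even sum, res = 178+48 = 226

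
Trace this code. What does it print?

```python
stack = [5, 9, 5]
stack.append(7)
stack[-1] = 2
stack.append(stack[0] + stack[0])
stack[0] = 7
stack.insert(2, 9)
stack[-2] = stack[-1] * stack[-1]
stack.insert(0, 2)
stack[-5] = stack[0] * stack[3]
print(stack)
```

append 7 → [5, 9, 5, 7]
stack[-1] = 2 → [5, 9, 5, 2]
append stack[0]+stack[0] = 5+5 = 10 → [5, 9, 5, 2, 10]
stack[0] = 7 → [7, 9, 5, 2, 10]
insert 9 at 2 → [7, 9, 9, 5, 2, 10]
stack[-2] = stack[-1]*stack[-1] = 10*10 = 100 → [7, 9, 9, 5, 100, 10]
insert 2 at 0 → [2, 7, 9, 9, 5, 100, 10]
stack[-5] = stack[0]*stack[3] = 2*9 = 18 → [2, 7, 18, 9, 5, 100, 10]

[2, 7, 18, 9, 5, 100, 10]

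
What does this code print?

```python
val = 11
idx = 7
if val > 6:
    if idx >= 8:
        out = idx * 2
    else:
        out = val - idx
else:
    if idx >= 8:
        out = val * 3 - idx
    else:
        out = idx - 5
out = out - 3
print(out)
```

val=11, idx=7
val > 6 is True; idx >= 8 is False
→ out = val - idx = 4
out = 4-3 = 1

1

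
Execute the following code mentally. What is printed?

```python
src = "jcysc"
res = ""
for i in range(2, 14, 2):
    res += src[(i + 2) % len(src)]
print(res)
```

ccsjyc

i=2: add src[4]='c' → 'c'
i=4: add src[1]='c' → 'cc'
i=6: add src[3]='s' → 'ccs'
i=8: add src[0]='j' → 'ccsj'
i=10: add src[2]='y' → 'ccsjy'
i=12: add src[4]='c' → 'ccsjyc'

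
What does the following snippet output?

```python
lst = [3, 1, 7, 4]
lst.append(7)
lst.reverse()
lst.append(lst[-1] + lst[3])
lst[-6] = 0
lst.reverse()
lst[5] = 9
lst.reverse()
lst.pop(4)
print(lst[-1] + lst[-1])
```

8

append 7 → [3, 1, 7, 4, 7]
reverse → [7, 4, 7, 1, 3]
append lst[-1]+lst[3] = 3+1 = 4 → [7, 4, 7, 1, 3, 4]
lst[-6] = 0 → [0, 4, 7, 1, 3, 4]
reverse → [4, 3, 1, 7, 4, 0]
lst[5] = 9 → [4, 3, 1, 7, 4, 9]
reverse → [9, 4, 7, 1, 3, 4]
pop(4) removes 3 → [9, 4, 7, 1, 4]
lst[-1]+lst[-1] = 4+4 = 8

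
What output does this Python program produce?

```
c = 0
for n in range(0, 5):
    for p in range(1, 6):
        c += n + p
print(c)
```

125

n=0,p=1: c = 0+1 = 1
n=0,p=2: c = 1+2 = 3
n=0,p=3: c = 3+3 = 6
n=0,p=4: c = 6+4 = 10
n=0,p=5: c = 10+5 = 15
n=1,p=1: c = 15+2 = 17
n=1,p=2: c = 17+3 = 20
n=1,p=3: c = 20+4 = 24
n=1,p=4: c = 24+5 = 29
n=1,p=5: c = 29+6 = 35
n=2,p=1: c = 35+3 = 38
n=2,p=2: c = 38+4 = 42
n=2,p=3: c = 42+5 = 47
n=2,p=4: c = 47+6 = 53
n=2,p=5: c = 53+7 = 60
n=3,p=1: c = 60+4 = 64
n=3,p=2: c = 64+5 = 69
n=3,p=3: c = 69+6 = 75
n=3,p=4: c = 75+7 = 82
n=3,p=5: c = 82+8 = 90
n=4,p=1: c = 90+5 = 95
n=4,p=2: c = 95+6 = 101
n=4,p=3: c = 101+7 = 108
n=4,p=4: c = 108+8 = 116
n=4,p=5: c = 116+9 = 125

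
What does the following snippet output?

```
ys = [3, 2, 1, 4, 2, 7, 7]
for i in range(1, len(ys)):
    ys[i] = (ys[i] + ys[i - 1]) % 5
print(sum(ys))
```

11

i=1: ys[1] = (2+3)%5 = 0 → [3, 0, 1, 4, 2, 7, 7]
i=2: ys[2] = (1+0)%5 = 1 → [3, 0, 1, 4, 2, 7, 7]
i=3: ys[3] = (4+1)%5 = 0 → [3, 0, 1, 0, 2, 7, 7]
i=4: ys[4] = (2+0)%5 = 2 → [3, 0, 1, 0, 2, 7, 7]
i=5: ys[5] = (7+2)%5 = 4 → [3, 0, 1, 0, 2, 4, 7]
i=6: ys[6] = (7+4)%5 = 1 → [3, 0, 1, 0, 2, 4, 1]
sum = 11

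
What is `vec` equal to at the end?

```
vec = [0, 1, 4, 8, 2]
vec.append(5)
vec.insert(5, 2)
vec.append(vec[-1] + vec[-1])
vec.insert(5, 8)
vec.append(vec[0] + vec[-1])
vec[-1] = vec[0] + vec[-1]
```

[0, 1, 4, 8, 2, 8, 2, 5, 10, 10]

append 5 → [0, 1, 4, 8, 2, 5]
insert 2 at 5 → [0, 1, 4, 8, 2, 2, 5]
append vec[-1]+vec[-1] = 5+5 = 10 → [0, 1, 4, 8, 2, 2, 5, 10]
insert 8 at 5 → [0, 1, 4, 8, 2, 8, 2, 5, 10]
append vec[0]+vec[-1] = 0+10 = 10 → [0, 1, 4, 8, 2, 8, 2, 5, 10, 10]
vec[-1] = vec[0]+vec[-1] = 0+10 = 10 → [0, 1, 4, 8, 2, 8, 2, 5, 10, 10]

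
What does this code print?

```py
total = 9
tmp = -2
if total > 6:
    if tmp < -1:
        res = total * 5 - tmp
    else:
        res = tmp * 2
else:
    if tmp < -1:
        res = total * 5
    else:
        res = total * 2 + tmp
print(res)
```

total=9, tmp=-2
total > 6 is True; tmp < -1 is True
→ res = total * 5 - tmp = 47

47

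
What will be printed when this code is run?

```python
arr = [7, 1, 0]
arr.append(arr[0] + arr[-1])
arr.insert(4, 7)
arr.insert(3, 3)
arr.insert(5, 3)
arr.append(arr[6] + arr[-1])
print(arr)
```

append arr[0]+arr[-1] = 7+0 = 7 → [7, 1, 0, 7]
insert 7 at 4 → [7, 1, 0, 7, 7]
insert 3 at 3 → [7, 1, 0, 3, 7, 7]
insert 3 at 5 → [7, 1, 0, 3, 7, 3, 7]
append arr[6]+arr[-1] = 7+7 = 14 → [7, 1, 0, 3, 7, 3, 7, 14]

[7, 1, 0, 3, 7, 3, 7, 14]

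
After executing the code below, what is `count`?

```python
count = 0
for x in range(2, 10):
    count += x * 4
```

x=2: count = 0+2*4 = 8
x=3: count = 8+3*4 = 20
x=4: count = 20+4*4 = 36
x=5: count = 36+5*4 = 56
x=6: count = 56+6*4 = 80
x=7: count = 80+7*4 = 108
x=8: count = 108+8*4 = 140
x=9: count = 140+9*4 = 176

176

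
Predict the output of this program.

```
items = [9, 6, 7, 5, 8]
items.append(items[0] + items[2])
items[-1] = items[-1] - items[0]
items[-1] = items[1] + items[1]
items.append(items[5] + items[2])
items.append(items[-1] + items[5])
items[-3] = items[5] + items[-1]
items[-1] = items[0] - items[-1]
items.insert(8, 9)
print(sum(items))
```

84

append items[0]+items[2] = 9+7 = 16 → [9, 6, 7, 5, 8, 16]
items[-1] = items[-1]-items[0] = 16-9 = 7 → [9, 6, 7, 5, 8, 7]
items[-1] = items[1]+items[1] = 6+6 = 12 → [9, 6, 7, 5, 8, 12]
append items[5]+items[2] = 12+7 = 19 → [9, 6, 7, 5, 8, 12, 19]
append items[-1]+items[5] = 19+12 = 31 → [9, 6, 7, 5, 8, 12, 19, 31]
items[-3] = items[5]+items[-1] = 12+31 = 43 → [9, 6, 7, 5, 8, 43, 19, 31]
items[-1] = items[0]-items[-1] = 9-31 = -22 → [9, 6, 7, 5, 8, 43, 19, -22]
insert 9 at 8 → [9, 6, 7, 5, 8, 43, 19, -22, 9]
sum = 84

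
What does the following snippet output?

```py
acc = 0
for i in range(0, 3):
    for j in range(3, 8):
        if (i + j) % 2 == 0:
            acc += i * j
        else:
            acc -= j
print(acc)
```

-5

i=0,j=3: odd sum, acc = 0-3 = -3
i=0,j=4: even sum, acc = (-3)+0 = -3
i=0,j=5: odd sum, acc = (-3)-5 = -8
i=0,j=6: even sum, acc = (-8)+0 = -8
i=0,j=7: odd sum, acc = (-8)-7 = -15
i=1,j=3: even sum, acc = (-15)+3 = -12
i=1,j=4: odd sum, acc = (-12)-4 = -16
i=1,j=5: even sum, acc = (-16)+5 = -11
i=1,j=6: odd sum, acc = (-11)-6 = -17
i=1,j=7: even sum, acc = (-17)+7 = -10
i=2,j=3: odd sum, acc = (-10)-3 = -13
i=2,j=4: even sum, acc = (-13)+8 = -5
i=2,j=5: odd sum, acc = (-5)-5 = -10
i=2,j=6: even sum, acc = (-10)+12 = 2
i=2,j=7: odd sum, acc = 2-7 = -5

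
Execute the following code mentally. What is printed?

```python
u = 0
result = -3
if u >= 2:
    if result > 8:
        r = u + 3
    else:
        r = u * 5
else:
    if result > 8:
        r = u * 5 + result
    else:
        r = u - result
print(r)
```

u=0, result=-3
u >= 2 is False; result > 8 is False
→ r = u - result = 3

3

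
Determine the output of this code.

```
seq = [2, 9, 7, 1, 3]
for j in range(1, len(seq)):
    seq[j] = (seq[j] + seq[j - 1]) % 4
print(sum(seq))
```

j=1: seq[1] = (9+2)%4 = 3 → [2, 3, 7, 1, 3]
j=2: seq[2] = (7+3)%4 = 2 → [2, 3, 2, 1, 3]
j=3: seq[3] = (1+2)%4 = 3 → [2, 3, 2, 3, 3]
j=4: seq[4] = (3+3)%4 = 2 → [2, 3, 2, 3, 2]
sum = 12

12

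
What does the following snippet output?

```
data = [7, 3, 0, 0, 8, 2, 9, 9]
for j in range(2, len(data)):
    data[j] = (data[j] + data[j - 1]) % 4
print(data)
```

j=2: data[2] = (0+3)%4 = 3 → [7, 3, 3, 0, 8, 2, 9, 9]
j=3: data[3] = (0+3)%4 = 3 → [7, 3, 3, 3, 8, 2, 9, 9]
j=4: data[4] = (8+3)%4 = 3 → [7, 3, 3, 3, 3, 2, 9, 9]
j=5: data[5] = (2+3)%4 = 1 → [7, 3, 3, 3, 3, 1, 9, 9]
j=6: data[6] = (9+1)%4 = 2 → [7, 3, 3, 3, 3, 1, 2, 9]
j=7: data[7] = (9+2)%4 = 3 → [7, 3, 3, 3, 3, 1, 2, 3]

[7, 3, 3, 3, 3, 1, 2, 3]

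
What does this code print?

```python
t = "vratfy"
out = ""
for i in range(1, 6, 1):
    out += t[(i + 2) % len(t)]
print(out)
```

tfyvr

i=1: add t[3]='t' → 't'
i=2: add t[4]='f' → 'tf'
i=3: add t[5]='y' → 'tfy'
i=4: add t[0]='v' → 'tfyv'
i=5: add t[1]='r' → 'tfyvr'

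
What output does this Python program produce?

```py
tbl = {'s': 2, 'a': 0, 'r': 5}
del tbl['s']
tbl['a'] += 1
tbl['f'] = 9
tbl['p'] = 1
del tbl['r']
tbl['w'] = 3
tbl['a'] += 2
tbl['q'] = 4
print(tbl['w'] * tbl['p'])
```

del 's' → {'a': 0, 'r': 5}
tbl['a'] = 0+1 = 1 → {'a': 1, 'r': 5}
tbl['f'] = 9 → {'a': 1, 'r': 5, 'f': 9}
tbl['p'] = 1 → {'a': 1, 'r': 5, 'f': 9, 'p': 1}
del 'r' → {'a': 1, 'f': 9, 'p': 1}
tbl['w'] = 3 → {'a': 1, 'f': 9, 'p': 1, 'w': 3}
tbl['a'] = 1+2 = 3 → {'a': 3, 'f': 9, 'p': 1, 'w': 3}
tbl['q'] = 4 → {'a': 3, 'f': 9, 'p': 1, 'w': 3, 'q': 4}
tbl['w']*tbl['p'] = 3*1 = 3

3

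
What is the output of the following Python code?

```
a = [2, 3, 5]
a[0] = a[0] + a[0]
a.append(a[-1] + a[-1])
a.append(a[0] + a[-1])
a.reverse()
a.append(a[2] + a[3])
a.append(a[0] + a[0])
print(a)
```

a[0] = a[0]+a[0] = 2+2 = 4 → [4, 3, 5]
append a[-1]+a[-1] = 5+5 = 10 → [4, 3, 5, 10]
append a[0]+a[-1] = 4+10 = 14 → [4, 3, 5, 10, 14]
reverse → [14, 10, 5, 3, 4]
append a[2]+a[3] = 5+3 = 8 → [14, 10, 5, 3, 4, 8]
append a[0]+a[0] = 14+14 = 28 → [14, 10, 5, 3, 4, 8, 28]

[14, 10, 5, 3, 4, 8, 28]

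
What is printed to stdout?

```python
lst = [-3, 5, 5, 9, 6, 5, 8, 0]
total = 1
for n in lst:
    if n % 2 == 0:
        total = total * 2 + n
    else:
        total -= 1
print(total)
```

n=-3: not even, total = 1-1 = 0
n=5: not even, total = 0-1 = -1
n=5: not even, total = (-1)-1 = -2
n=9: not even, total = (-2)-1 = -3
n=6: even, total = (-3)*2+6 = 0
n=5: not even, total = 0-1 = -1
n=8: even, total = (-1)*2+8 = 6
n=0: even, total = 6*2+0 = 12

12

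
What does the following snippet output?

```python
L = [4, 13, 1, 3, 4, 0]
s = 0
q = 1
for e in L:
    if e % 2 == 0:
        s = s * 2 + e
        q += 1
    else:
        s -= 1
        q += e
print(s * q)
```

e=4: even, s = 0*2+4 = 4; q=2
e=13: not even, s = 4-1 = 3; q=15
e=1: not even, s = 3-1 = 2; q=16
e=3: not even, s = 2-1 = 1; q=19
e=4: even, s = 1*2+4 = 6; q=20
e=0: even, s = 6*2+0 = 12; q=21
s*q = 12*21 = 252

252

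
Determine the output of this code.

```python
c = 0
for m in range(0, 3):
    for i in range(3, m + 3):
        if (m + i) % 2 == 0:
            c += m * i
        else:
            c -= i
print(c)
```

m=1,i=3: even sum, c = 0+3 = 3
m=2,i=3: odd sum, c = 3-3 = 0
m=2,i=4: even sum, c = 0+8 = 8

8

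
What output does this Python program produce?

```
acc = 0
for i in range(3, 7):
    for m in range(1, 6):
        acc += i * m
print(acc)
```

i=3,m=1: acc = 0+3 = 3
i=3,m=2: acc = 3+6 = 9
i=3,m=3: acc = 9+9 = 18
i=3,m=4: acc = 18+12 = 30
i=3,m=5: acc = 30+15 = 45
i=4,m=1: acc = 45+4 = 49
i=4,m=2: acc = 49+8 = 57
i=4,m=3: acc = 57+12 = 69
i=4,m=4: acc = 69+16 = 85
i=4,m=5: acc = 85+20 = 105
i=5,m=1: acc = 105+5 = 110
i=5,m=2: acc = 110+10 = 120
i=5,m=3: acc = 120+15 = 135
i=5,m=4: acc = 135+20 = 155
i=5,m=5: acc = 155+25 = 180
i=6,m=1: acc = 180+6 = 186
i=6,m=2: acc = 186+12 = 198
i=6,m=3: acc = 198+18 = 216
i=6,m=4: acc = 216+24 = 240
i=6,m=5: acc = 240+30 = 270

270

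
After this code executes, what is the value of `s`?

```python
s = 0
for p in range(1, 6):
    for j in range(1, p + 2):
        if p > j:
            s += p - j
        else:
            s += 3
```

p=1,j=1: not 1>1, s = 0+3 = 3
p=1,j=2: not 1>2, s = 3+3 = 6
p=2,j=1: 2>1, s = 6+1 = 7
p=2,j=2: not 2>2, s = 7+3 = 10
p=2,j=3: not 2>3, s = 10+3 = 13
p=3,j=1: 3>1, s = 13+2 = 15
p=3,j=2: 3>2, s = 15+1 = 16
p=3,j=3: not 3>3, s = 16+3 = 19
p=3,j=4: not 3>4, s = 19+3 = 22
p=4,j=1: 4>1, s = 22+3 = 25
p=4,j=2: 4>2, s = 25+2 = 27
p=4,j=3: 4>3, s = 27+1 = 28
p=4,j=4: not 4>4, s = 28+3 = 31
p=4,j=5: not 4>5, s = 31+3 = 34
p=5,j=1: 5>1, s = 34+4 = 38
p=5,j=2: 5>2, s = 38+3 = 41
p=5,j=3: 5>3, s = 41+2 = 43
p=5,j=4: 5>4, s = 43+1 = 44
p=5,j=5: not 5>5, s = 44+3 = 47
p=5,j=6: not 5>6, s = 47+3 = 50

50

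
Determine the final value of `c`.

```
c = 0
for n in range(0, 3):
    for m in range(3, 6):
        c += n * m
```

n=0,m=3: c = 0+0 = 0
n=0,m=4: c = 0+0 = 0
n=0,m=5: c = 0+0 = 0
n=1,m=3: c = 0+3 = 3
n=1,m=4: c = 3+4 = 7
n=1,m=5: c = 7+5 = 12
n=2,m=3: c = 12+6 = 18
n=2,m=4: c = 18+8 = 26
n=2,m=5: c = 26+10 = 36

36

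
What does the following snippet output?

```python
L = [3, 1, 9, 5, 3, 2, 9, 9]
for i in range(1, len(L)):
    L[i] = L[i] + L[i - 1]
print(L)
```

i=1: L[1] = 1+3 = 4 → [3, 4, 9, 5, 3, 2, 9, 9]
i=2: L[2] = 9+4 = 13 → [3, 4, 13, 5, 3, 2, 9, 9]
i=3: L[3] = 5+13 = 18 → [3, 4, 13, 18, 3, 2, 9, 9]
i=4: L[4] = 3+18 = 21 → [3, 4, 13, 18, 21, 2, 9, 9]
i=5: L[5] = 2+21 = 23 → [3, 4, 13, 18, 21, 23, 9, 9]
i=6: L[6] = 9+23 = 32 → [3, 4, 13, 18, 21, 23, 32, 9]
i=7: L[7] = 9+32 = 41 → [3, 4, 13, 18, 21, 23, 32, 41]

[3, 4, 13, 18, 21, 23, 32, 41]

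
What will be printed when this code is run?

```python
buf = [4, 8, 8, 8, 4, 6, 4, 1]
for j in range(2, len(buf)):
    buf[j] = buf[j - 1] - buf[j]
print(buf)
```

[4, 8, 0, -8, -12, -18, -22, -23]

j=2: buf[2] = 8-8 = 0 → [4, 8, 0, 8, 4, 6, 4, 1]
j=3: buf[3] = 0-8 = -8 → [4, 8, 0, -8, 4, 6, 4, 1]
j=4: buf[4] = (-8)-4 = -12 → [4, 8, 0, -8, -12, 6, 4, 1]
j=5: buf[5] = (-12)-6 = -18 → [4, 8, 0, -8, -12, -18, 4, 1]
j=6: buf[6] = (-18)-4 = -22 → [4, 8, 0, -8, -12, -18, -22, 1]
j=7: buf[7] = (-22)-1 = -23 → [4, 8, 0, -8, -12, -18, -22, -23]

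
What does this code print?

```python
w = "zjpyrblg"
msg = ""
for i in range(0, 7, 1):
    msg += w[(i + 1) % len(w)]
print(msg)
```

i=0: add w[1]='j' → 'j'
i=1: add w[2]='p' → 'jp'
i=2: add w[3]='y' → 'jpy'
i=3: add w[4]='r' → 'jpyr'
i=4: add w[5]='b' → 'jpyrb'
i=5: add w[6]='l' → 'jpyrbl'
i=6: add w[7]='g' → 'jpyrblg'

jpyrblg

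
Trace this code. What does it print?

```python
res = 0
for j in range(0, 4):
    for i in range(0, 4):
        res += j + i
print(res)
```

j=0,i=0: res = 0+0 = 0
j=0,i=1: res = 0+1 = 1
j=0,i=2: res = 1+2 = 3
j=0,i=3: res = 3+3 = 6
j=1,i=0: res = 6+1 = 7
j=1,i=1: res = 7+2 = 9
j=1,i=2: res = 9+3 = 12
j=1,i=3: res = 12+4 = 16
j=2,i=0: res = 16+2 = 18
j=2,i=1: res = 18+3 = 21
j=2,i=2: res = 21+4 = 25
j=2,i=3: res = 25+5 = 30
j=3,i=0: res = 30+3 = 33
j=3,i=1: res = 33+4 = 37
j=3,i=2: res = 37+5 = 42
j=3,i=3: res = 42+6 = 48

48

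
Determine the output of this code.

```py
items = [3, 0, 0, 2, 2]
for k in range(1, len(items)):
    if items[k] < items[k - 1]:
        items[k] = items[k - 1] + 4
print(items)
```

[3, 7, 11, 15, 19]

k=1: 0<3, items[1] = 3+4 = 7 → [3, 7, 0, 2, 2]
k=2: 0<7, items[2] = 7+4 = 11 → [3, 7, 11, 2, 2]
k=3: 2<11, items[3] = 11+4 = 15 → [3, 7, 11, 15, 2]
k=4: 2<15, items[4] = 15+4 = 19 → [3, 7, 11, 15, 19]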